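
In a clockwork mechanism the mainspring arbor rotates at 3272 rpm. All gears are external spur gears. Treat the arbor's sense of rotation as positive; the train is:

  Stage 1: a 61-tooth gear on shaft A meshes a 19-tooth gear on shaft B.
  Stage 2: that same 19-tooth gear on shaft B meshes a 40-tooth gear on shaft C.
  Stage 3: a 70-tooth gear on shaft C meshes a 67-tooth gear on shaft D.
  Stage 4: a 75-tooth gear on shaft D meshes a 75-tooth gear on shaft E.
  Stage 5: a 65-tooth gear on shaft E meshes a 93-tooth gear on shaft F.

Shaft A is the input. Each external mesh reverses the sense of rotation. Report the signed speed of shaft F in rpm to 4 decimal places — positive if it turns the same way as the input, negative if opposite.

Stage 1 [61T→19T]: ω = 3272.0000×61/19 = 10504.8421 rpm, dir flips to −; running = −10504.8421
Stage 2 [19T→40T]: ω = 10504.8421×19/40 = 4989.8000 rpm, dir flips to +; running = +4989.8000
Stage 3 [70T→67T]: ω = 4989.8000×70/67 = 5213.2239 rpm, dir flips to −; running = −5213.2239
Stage 4 [75T→75T]: ω = 5213.2239×75/75 = 5213.2239 rpm, dir flips to +; running = +5213.2239
Stage 5 [65T→93T]: ω = 5213.2239×65/93 = 3643.6511 rpm, dir flips to −; running = −3643.6511

-3643.6511 rpm (opposite to input, |ω| = 3643.6511 rpm)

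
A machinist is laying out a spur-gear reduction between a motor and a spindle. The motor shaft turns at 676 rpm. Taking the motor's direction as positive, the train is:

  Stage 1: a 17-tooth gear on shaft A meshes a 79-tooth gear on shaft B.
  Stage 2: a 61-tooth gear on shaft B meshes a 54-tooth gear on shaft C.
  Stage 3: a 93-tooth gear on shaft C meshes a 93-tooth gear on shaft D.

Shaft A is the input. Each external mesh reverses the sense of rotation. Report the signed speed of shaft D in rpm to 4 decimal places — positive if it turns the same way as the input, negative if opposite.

Stage 1 [17T→79T]: ω = 676.0000×17/79 = 145.4684 rpm, dir flips to −; running = −145.4684
Stage 2 [61T→54T]: ω = 145.4684×61/54 = 164.3254 rpm, dir flips to +; running = +164.3254
Stage 3 [93T→93T]: ω = 164.3254×93/93 = 164.3254 rpm, dir flips to −; running = −164.3254

-164.3254 rpm (opposite to input, |ω| = 164.3254 rpm)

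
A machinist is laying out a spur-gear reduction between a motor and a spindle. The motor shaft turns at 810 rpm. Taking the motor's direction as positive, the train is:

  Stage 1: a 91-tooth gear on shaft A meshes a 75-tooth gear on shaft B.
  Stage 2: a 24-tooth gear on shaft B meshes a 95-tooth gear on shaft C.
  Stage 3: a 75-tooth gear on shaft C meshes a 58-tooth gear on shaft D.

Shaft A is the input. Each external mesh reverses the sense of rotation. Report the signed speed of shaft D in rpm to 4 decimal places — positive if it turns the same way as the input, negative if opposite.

-321.0599 rpm (opposite to input, |ω| = 321.0599 rpm)

Stage 1 [91T→75T]: ω = 810.0000×91/75 = 982.8000 rpm, dir flips to −; running = −982.8000
Stage 2 [24T→95T]: ω = 982.8000×24/95 = 248.2863 rpm, dir flips to +; running = +248.2863
Stage 3 [75T→58T]: ω = 248.2863×75/58 = 321.0599 rpm, dir flips to −; running = −321.0599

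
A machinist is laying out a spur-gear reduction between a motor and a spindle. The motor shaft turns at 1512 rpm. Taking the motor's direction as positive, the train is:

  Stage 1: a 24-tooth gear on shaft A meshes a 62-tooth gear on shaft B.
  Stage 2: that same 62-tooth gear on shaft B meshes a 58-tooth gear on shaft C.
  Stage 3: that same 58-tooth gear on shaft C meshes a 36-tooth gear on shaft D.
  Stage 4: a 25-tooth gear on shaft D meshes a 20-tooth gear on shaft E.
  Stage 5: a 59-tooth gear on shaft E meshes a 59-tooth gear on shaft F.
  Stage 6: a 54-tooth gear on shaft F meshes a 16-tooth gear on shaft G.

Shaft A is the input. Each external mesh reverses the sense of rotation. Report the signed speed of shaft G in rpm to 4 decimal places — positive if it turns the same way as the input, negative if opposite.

+4252.5000 rpm (same as input, |ω| = 4252.5000 rpm)

Stage 1 [24T→62T]: ω = 1512.0000×24/62 = 585.2903 rpm, dir flips to −; running = −585.2903
Stage 2 [62T→58T]: ω = 585.2903×62/58 = 625.6552 rpm, dir flips to +; running = +625.6552
Stage 3 [58T→36T]: ω = 625.6552×58/36 = 1008.0000 rpm, dir flips to −; running = −1008.0000
Stage 4 [25T→20T]: ω = 1008.0000×25/20 = 1260.0000 rpm, dir flips to +; running = +1260.0000
Stage 5 [59T→59T]: ω = 1260.0000×59/59 = 1260.0000 rpm, dir flips to −; running = −1260.0000
Stage 6 [54T→16T]: ω = 1260.0000×54/16 = 4252.5000 rpm, dir flips to +; running = +4252.5000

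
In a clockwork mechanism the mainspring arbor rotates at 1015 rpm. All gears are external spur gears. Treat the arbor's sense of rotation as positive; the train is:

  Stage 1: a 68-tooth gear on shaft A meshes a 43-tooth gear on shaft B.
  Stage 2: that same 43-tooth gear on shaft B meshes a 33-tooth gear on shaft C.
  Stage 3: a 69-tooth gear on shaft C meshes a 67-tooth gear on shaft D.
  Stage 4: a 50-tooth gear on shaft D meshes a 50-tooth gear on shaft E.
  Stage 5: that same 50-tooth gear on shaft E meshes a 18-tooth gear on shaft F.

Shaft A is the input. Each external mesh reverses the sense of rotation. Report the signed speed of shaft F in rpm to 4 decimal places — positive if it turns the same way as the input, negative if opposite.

Stage 1 [68T→43T]: ω = 1015.0000×68/43 = 1605.1163 rpm, dir flips to −; running = −1605.1163
Stage 2 [43T→33T]: ω = 1605.1163×43/33 = 2091.5152 rpm, dir flips to +; running = +2091.5152
Stage 3 [69T→67T]: ω = 2091.5152×69/67 = 2153.9484 rpm, dir flips to −; running = −2153.9484
Stage 4 [50T→50T]: ω = 2153.9484×50/50 = 2153.9484 rpm, dir flips to +; running = +2153.9484
Stage 5 [50T→18T]: ω = 2153.9484×50/18 = 5983.1901 rpm, dir flips to −; running = −5983.1901

-5983.1901 rpm (opposite to input, |ω| = 5983.1901 rpm)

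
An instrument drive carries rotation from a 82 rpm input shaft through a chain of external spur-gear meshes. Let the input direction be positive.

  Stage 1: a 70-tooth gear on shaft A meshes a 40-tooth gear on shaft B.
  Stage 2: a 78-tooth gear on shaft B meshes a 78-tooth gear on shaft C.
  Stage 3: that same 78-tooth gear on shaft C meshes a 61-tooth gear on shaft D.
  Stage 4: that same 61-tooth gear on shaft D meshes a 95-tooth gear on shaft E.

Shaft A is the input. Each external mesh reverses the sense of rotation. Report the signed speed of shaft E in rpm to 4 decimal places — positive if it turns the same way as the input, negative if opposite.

+117.8211 rpm (same as input, |ω| = 117.8211 rpm)

Stage 1 [70T→40T]: ω = 82.0000×70/40 = 143.5000 rpm, dir flips to −; running = −143.5000
Stage 2 [78T→78T]: ω = 143.5000×78/78 = 143.5000 rpm, dir flips to +; running = +143.5000
Stage 3 [78T→61T]: ω = 143.5000×78/61 = 183.4918 rpm, dir flips to −; running = −183.4918
Stage 4 [61T→95T]: ω = 183.4918×61/95 = 117.8211 rpm, dir flips to +; running = +117.8211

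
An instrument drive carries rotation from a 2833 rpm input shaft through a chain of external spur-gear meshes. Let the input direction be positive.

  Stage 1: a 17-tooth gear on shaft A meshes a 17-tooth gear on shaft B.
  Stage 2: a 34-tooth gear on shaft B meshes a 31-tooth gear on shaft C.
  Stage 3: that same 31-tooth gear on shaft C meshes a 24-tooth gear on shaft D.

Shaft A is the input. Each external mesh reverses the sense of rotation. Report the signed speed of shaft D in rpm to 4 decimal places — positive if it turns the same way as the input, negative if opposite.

-4013.4167 rpm (opposite to input, |ω| = 4013.4167 rpm)

Stage 1 [17T→17T]: ω = 2833.0000×17/17 = 2833.0000 rpm, dir flips to −; running = −2833.0000
Stage 2 [34T→31T]: ω = 2833.0000×34/31 = 3107.1613 rpm, dir flips to +; running = +3107.1613
Stage 3 [31T→24T]: ω = 3107.1613×31/24 = 4013.4167 rpm, dir flips to −; running = −4013.4167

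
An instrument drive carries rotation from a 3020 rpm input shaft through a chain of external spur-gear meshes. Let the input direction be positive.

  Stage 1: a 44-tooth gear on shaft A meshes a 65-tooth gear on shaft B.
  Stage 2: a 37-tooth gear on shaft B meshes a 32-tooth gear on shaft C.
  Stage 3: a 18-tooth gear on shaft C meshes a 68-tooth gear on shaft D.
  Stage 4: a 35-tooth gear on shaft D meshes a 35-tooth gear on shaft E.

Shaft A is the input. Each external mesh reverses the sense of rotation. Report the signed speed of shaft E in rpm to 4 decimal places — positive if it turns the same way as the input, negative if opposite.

Stage 1 [44T→65T]: ω = 3020.0000×44/65 = 2044.3077 rpm, dir flips to −; running = −2044.3077
Stage 2 [37T→32T]: ω = 2044.3077×37/32 = 2363.7308 rpm, dir flips to +; running = +2363.7308
Stage 3 [18T→68T]: ω = 2363.7308×18/68 = 625.6934 rpm, dir flips to −; running = −625.6934
Stage 4 [35T→35T]: ω = 625.6934×35/35 = 625.6934 rpm, dir flips to +; running = +625.6934

+625.6934 rpm (same as input, |ω| = 625.6934 rpm)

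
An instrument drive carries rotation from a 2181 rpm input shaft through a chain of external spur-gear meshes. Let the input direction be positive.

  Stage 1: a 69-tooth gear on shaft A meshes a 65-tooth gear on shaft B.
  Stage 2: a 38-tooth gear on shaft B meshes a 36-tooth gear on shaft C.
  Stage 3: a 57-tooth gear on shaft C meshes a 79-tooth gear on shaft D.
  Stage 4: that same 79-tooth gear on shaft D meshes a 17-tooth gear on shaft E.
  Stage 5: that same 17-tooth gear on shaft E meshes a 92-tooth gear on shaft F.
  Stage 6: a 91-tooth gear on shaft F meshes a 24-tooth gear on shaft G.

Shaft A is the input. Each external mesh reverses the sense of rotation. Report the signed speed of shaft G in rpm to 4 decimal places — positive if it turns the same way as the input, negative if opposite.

+5741.0281 rpm (same as input, |ω| = 5741.0281 rpm)

Stage 1 [69T→65T]: ω = 2181.0000×69/65 = 2315.2154 rpm, dir flips to −; running = −2315.2154
Stage 2 [38T→36T]: ω = 2315.2154×38/36 = 2443.8385 rpm, dir flips to +; running = +2443.8385
Stage 3 [57T→79T]: ω = 2443.8385×57/79 = 1763.2759 rpm, dir flips to −; running = −1763.2759
Stage 4 [79T→17T]: ω = 1763.2759×79/17 = 8194.0466 rpm, dir flips to +; running = +8194.0466
Stage 5 [17T→92T]: ω = 8194.0466×17/92 = 1514.1173 rpm, dir flips to −; running = −1514.1173
Stage 6 [91T→24T]: ω = 1514.1173×91/24 = 5741.0281 rpm, dir flips to +; running = +5741.0281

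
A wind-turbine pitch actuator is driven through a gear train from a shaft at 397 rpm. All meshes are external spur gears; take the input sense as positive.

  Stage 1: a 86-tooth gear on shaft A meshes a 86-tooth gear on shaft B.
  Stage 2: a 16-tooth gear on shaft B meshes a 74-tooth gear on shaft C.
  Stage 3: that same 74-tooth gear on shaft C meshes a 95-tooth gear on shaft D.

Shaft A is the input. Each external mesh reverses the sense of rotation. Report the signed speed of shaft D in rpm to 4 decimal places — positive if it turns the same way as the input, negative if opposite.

-66.8632 rpm (opposite to input, |ω| = 66.8632 rpm)

Stage 1 [86T→86T]: ω = 397.0000×86/86 = 397.0000 rpm, dir flips to −; running = −397.0000
Stage 2 [16T→74T]: ω = 397.0000×16/74 = 85.8378 rpm, dir flips to +; running = +85.8378
Stage 3 [74T→95T]: ω = 85.8378×74/95 = 66.8632 rpm, dir flips to −; running = −66.8632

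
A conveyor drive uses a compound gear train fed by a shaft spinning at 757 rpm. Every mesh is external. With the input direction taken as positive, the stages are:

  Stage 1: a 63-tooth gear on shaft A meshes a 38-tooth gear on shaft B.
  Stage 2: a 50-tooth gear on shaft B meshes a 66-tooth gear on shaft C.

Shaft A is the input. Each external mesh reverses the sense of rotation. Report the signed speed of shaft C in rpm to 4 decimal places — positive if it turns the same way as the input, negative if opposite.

+950.7775 rpm (same as input, |ω| = 950.7775 rpm)

Stage 1 [63T→38T]: ω = 757.0000×63/38 = 1255.0263 rpm, dir flips to −; running = −1255.0263
Stage 2 [50T→66T]: ω = 1255.0263×50/66 = 950.7775 rpm, dir flips to +; running = +950.7775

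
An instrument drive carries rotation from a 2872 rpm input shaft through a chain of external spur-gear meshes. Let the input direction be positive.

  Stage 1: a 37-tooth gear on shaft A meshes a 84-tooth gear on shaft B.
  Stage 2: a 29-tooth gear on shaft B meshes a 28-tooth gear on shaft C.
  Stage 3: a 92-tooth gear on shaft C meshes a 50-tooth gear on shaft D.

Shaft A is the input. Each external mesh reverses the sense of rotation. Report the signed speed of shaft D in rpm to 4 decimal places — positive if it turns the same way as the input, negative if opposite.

Stage 1 [37T→84T]: ω = 2872.0000×37/84 = 1265.0476 rpm, dir flips to −; running = −1265.0476
Stage 2 [29T→28T]: ω = 1265.0476×29/28 = 1310.2279 rpm, dir flips to +; running = +1310.2279
Stage 3 [92T→50T]: ω = 1310.2279×92/50 = 2410.8193 rpm, dir flips to −; running = −2410.8193

-2410.8193 rpm (opposite to input, |ω| = 2410.8193 rpm)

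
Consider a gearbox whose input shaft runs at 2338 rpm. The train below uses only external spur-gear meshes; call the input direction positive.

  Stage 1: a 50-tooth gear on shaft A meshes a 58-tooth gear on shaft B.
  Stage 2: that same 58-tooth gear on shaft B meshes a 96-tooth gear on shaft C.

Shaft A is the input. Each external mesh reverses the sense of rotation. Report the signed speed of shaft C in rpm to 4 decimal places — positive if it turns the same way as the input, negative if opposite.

+1217.7083 rpm (same as input, |ω| = 1217.7083 rpm)

Stage 1 [50T→58T]: ω = 2338.0000×50/58 = 2015.5172 rpm, dir flips to −; running = −2015.5172
Stage 2 [58T→96T]: ω = 2015.5172×58/96 = 1217.7083 rpm, dir flips to +; running = +1217.7083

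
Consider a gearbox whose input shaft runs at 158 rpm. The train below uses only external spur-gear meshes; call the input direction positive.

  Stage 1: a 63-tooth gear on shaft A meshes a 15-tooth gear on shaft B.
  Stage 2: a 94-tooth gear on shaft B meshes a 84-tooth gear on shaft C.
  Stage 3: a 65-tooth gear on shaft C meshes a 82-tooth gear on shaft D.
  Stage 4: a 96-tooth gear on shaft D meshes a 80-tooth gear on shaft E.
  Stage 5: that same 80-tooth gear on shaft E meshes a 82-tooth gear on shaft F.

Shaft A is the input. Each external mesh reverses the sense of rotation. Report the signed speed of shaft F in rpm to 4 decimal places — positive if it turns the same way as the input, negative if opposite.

-689.1469 rpm (opposite to input, |ω| = 689.1469 rpm)

Stage 1 [63T→15T]: ω = 158.0000×63/15 = 663.6000 rpm, dir flips to −; running = −663.6000
Stage 2 [94T→84T]: ω = 663.6000×94/84 = 742.6000 rpm, dir flips to +; running = +742.6000
Stage 3 [65T→82T]: ω = 742.6000×65/82 = 588.6463 rpm, dir flips to −; running = −588.6463
Stage 4 [96T→80T]: ω = 588.6463×96/80 = 706.3756 rpm, dir flips to +; running = +706.3756
Stage 5 [80T→82T]: ω = 706.3756×80/82 = 689.1469 rpm, dir flips to −; running = −689.1469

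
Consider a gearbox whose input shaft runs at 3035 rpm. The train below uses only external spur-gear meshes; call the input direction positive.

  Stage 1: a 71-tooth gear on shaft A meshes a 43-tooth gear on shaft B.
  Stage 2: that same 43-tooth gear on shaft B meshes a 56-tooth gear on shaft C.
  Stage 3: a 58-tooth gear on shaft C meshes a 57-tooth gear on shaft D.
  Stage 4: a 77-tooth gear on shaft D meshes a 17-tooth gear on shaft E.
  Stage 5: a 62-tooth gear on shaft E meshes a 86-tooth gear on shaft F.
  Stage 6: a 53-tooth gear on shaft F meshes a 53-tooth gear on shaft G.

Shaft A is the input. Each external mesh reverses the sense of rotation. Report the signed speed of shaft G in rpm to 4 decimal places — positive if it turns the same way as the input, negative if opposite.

Stage 1 [71T→43T]: ω = 3035.0000×71/43 = 5011.2791 rpm, dir flips to −; running = −5011.2791
Stage 2 [43T→56T]: ω = 5011.2791×43/56 = 3847.9464 rpm, dir flips to +; running = +3847.9464
Stage 3 [58T→57T]: ω = 3847.9464×58/57 = 3915.4543 rpm, dir flips to −; running = −3915.4543
Stage 4 [77T→17T]: ω = 3915.4543×77/17 = 17734.7046 rpm, dir flips to +; running = +17734.7046
Stage 5 [62T→86T]: ω = 17734.7046×62/86 = 12785.4847 rpm, dir flips to −; running = −12785.4847
Stage 6 [53T→53T]: ω = 12785.4847×53/53 = 12785.4847 rpm, dir flips to +; running = +12785.4847

+12785.4847 rpm (same as input, |ω| = 12785.4847 rpm)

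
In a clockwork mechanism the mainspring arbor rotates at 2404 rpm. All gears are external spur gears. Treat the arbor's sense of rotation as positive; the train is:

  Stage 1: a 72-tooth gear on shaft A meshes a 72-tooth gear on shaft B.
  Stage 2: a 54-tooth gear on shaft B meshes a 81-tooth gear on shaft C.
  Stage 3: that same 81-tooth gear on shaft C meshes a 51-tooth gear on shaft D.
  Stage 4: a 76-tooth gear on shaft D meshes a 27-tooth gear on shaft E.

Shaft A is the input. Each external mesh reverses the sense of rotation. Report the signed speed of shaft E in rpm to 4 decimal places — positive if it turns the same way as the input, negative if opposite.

Stage 1 [72T→72T]: ω = 2404.0000×72/72 = 2404.0000 rpm, dir flips to −; running = −2404.0000
Stage 2 [54T→81T]: ω = 2404.0000×54/81 = 1602.6667 rpm, dir flips to +; running = +1602.6667
Stage 3 [81T→51T]: ω = 1602.6667×81/51 = 2545.4118 rpm, dir flips to −; running = −2545.4118
Stage 4 [76T→27T]: ω = 2545.4118×76/27 = 7164.8627 rpm, dir flips to +; running = +7164.8627

+7164.8627 rpm (same as input, |ω| = 7164.8627 rpm)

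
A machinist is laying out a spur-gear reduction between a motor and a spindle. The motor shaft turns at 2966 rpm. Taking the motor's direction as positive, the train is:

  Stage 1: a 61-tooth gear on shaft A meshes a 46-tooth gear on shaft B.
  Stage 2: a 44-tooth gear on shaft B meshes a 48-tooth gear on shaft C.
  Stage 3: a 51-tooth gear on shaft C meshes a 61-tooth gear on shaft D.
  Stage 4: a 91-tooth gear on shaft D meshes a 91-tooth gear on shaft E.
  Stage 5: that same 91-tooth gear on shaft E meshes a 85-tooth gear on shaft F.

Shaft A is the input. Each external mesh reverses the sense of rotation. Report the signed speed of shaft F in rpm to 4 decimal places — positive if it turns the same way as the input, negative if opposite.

-3227.1370 rpm (opposite to input, |ω| = 3227.1370 rpm)

Stage 1 [61T→46T]: ω = 2966.0000×61/46 = 3933.1739 rpm, dir flips to −; running = −3933.1739
Stage 2 [44T→48T]: ω = 3933.1739×44/48 = 3605.4094 rpm, dir flips to +; running = +3605.4094
Stage 3 [51T→61T]: ω = 3605.4094×51/61 = 3014.3587 rpm, dir flips to −; running = −3014.3587
Stage 4 [91T→91T]: ω = 3014.3587×91/91 = 3014.3587 rpm, dir flips to +; running = +3014.3587
Stage 5 [91T→85T]: ω = 3014.3587×91/85 = 3227.1370 rpm, dir flips to −; running = −3227.1370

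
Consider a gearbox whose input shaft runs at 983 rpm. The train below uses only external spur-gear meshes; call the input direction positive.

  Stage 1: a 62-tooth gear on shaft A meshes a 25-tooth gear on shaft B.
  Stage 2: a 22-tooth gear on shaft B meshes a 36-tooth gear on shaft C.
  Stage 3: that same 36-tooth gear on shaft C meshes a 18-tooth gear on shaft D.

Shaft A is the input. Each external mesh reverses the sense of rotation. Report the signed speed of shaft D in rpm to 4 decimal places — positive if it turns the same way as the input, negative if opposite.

-2979.5822 rpm (opposite to input, |ω| = 2979.5822 rpm)

Stage 1 [62T→25T]: ω = 983.0000×62/25 = 2437.8400 rpm, dir flips to −; running = −2437.8400
Stage 2 [22T→36T]: ω = 2437.8400×22/36 = 1489.7911 rpm, dir flips to +; running = +1489.7911
Stage 3 [36T→18T]: ω = 1489.7911×36/18 = 2979.5822 rpm, dir flips to −; running = −2979.5822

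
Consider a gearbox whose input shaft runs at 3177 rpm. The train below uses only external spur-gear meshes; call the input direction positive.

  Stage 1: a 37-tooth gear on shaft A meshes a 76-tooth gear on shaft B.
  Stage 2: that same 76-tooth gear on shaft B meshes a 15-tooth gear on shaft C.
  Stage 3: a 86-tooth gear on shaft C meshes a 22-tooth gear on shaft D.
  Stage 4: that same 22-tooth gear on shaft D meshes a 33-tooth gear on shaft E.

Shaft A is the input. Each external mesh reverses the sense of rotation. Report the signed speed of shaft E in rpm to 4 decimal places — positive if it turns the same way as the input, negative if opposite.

+20422.6545 rpm (same as input, |ω| = 20422.6545 rpm)

Stage 1 [37T→76T]: ω = 3177.0000×37/76 = 1546.6974 rpm, dir flips to −; running = −1546.6974
Stage 2 [76T→15T]: ω = 1546.6974×76/15 = 7836.6000 rpm, dir flips to +; running = +7836.6000
Stage 3 [86T→22T]: ω = 7836.6000×86/22 = 30633.9818 rpm, dir flips to −; running = −30633.9818
Stage 4 [22T→33T]: ω = 30633.9818×22/33 = 20422.6545 rpm, dir flips to +; running = +20422.6545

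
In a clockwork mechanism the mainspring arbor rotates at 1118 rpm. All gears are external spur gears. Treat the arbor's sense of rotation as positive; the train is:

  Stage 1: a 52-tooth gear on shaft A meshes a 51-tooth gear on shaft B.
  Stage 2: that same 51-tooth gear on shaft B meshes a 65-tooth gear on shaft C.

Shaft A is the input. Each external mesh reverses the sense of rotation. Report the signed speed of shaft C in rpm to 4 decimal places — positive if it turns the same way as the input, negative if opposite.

+894.4000 rpm (same as input, |ω| = 894.4000 rpm)

Stage 1 [52T→51T]: ω = 1118.0000×52/51 = 1139.9216 rpm, dir flips to −; running = −1139.9216
Stage 2 [51T→65T]: ω = 1139.9216×51/65 = 894.4000 rpm, dir flips to +; running = +894.4000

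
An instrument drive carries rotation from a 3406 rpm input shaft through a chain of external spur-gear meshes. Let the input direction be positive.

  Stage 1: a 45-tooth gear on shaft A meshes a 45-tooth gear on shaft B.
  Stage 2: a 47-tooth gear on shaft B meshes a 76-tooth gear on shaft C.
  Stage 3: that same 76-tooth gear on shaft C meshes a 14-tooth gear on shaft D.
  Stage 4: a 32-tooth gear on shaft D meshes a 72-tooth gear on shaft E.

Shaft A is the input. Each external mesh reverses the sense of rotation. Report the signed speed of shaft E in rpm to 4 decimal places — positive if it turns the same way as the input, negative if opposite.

+5081.9683 rpm (same as input, |ω| = 5081.9683 rpm)

Stage 1 [45T→45T]: ω = 3406.0000×45/45 = 3406.0000 rpm, dir flips to −; running = −3406.0000
Stage 2 [47T→76T]: ω = 3406.0000×47/76 = 2106.3421 rpm, dir flips to +; running = +2106.3421
Stage 3 [76T→14T]: ω = 2106.3421×76/14 = 11434.4286 rpm, dir flips to −; running = −11434.4286
Stage 4 [32T→72T]: ω = 11434.4286×32/72 = 5081.9683 rpm, dir flips to +; running = +5081.9683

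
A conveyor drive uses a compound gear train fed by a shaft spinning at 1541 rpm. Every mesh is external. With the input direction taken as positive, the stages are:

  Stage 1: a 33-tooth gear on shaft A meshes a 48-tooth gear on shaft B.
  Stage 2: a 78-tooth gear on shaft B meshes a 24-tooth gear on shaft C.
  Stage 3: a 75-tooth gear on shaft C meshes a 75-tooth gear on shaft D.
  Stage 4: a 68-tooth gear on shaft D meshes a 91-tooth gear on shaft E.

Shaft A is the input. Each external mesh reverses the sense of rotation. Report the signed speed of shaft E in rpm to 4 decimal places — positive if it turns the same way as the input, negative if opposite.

Stage 1 [33T→48T]: ω = 1541.0000×33/48 = 1059.4375 rpm, dir flips to −; running = −1059.4375
Stage 2 [78T→24T]: ω = 1059.4375×78/24 = 3443.1719 rpm, dir flips to +; running = +3443.1719
Stage 3 [75T→75T]: ω = 3443.1719×75/75 = 3443.1719 rpm, dir flips to −; running = −3443.1719
Stage 4 [68T→91T]: ω = 3443.1719×68/91 = 2572.9196 rpm, dir flips to +; running = +2572.9196

+2572.9196 rpm (same as input, |ω| = 2572.9196 rpm)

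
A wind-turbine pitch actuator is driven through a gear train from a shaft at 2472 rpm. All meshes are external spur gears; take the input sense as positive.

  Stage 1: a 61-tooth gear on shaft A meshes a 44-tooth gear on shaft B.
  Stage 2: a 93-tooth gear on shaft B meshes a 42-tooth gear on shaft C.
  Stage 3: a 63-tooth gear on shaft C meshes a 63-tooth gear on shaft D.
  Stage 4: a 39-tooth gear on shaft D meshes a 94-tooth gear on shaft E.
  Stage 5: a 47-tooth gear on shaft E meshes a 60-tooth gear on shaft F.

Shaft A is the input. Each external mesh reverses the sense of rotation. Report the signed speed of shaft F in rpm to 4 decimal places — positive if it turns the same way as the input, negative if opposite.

Stage 1 [61T→44T]: ω = 2472.0000×61/44 = 3427.0909 rpm, dir flips to −; running = −3427.0909
Stage 2 [93T→42T]: ω = 3427.0909×93/42 = 7588.5584 rpm, dir flips to +; running = +7588.5584
Stage 3 [63T→63T]: ω = 7588.5584×63/63 = 7588.5584 rpm, dir flips to −; running = −7588.5584
Stage 4 [39T→94T]: ω = 7588.5584×39/94 = 3148.4445 rpm, dir flips to +; running = +3148.4445
Stage 5 [47T→60T]: ω = 3148.4445×47/60 = 2466.2815 rpm, dir flips to −; running = −2466.2815

-2466.2815 rpm (opposite to input, |ω| = 2466.2815 rpm)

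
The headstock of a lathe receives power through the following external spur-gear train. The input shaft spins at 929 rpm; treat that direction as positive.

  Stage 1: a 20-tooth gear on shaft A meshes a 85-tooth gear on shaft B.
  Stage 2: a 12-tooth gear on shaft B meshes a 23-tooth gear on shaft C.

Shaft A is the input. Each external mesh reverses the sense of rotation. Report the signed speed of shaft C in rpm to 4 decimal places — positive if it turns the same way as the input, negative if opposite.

Stage 1 [20T→85T]: ω = 929.0000×20/85 = 218.5882 rpm, dir flips to −; running = −218.5882
Stage 2 [12T→23T]: ω = 218.5882×12/23 = 114.0460 rpm, dir flips to +; running = +114.0460

+114.0460 rpm (same as input, |ω| = 114.0460 rpm)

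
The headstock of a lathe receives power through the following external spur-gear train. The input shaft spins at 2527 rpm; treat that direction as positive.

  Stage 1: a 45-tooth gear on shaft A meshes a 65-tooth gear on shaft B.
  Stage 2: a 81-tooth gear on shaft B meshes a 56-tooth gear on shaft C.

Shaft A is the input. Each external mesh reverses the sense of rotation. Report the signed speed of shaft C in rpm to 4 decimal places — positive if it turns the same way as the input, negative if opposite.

+2530.4712 rpm (same as input, |ω| = 2530.4712 rpm)

Stage 1 [45T→65T]: ω = 2527.0000×45/65 = 1749.4615 rpm, dir flips to −; running = −1749.4615
Stage 2 [81T→56T]: ω = 1749.4615×81/56 = 2530.4712 rpm, dir flips to +; running = +2530.4712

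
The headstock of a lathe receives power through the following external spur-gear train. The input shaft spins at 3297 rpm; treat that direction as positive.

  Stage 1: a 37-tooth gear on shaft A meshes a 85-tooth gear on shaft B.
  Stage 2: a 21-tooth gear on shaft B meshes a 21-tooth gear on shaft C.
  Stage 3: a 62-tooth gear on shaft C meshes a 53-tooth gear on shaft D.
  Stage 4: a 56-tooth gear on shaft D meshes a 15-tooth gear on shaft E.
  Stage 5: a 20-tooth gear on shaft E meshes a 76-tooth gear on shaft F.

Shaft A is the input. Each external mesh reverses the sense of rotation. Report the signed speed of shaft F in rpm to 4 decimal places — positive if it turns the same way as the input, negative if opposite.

-1649.4180 rpm (opposite to input, |ω| = 1649.4180 rpm)

Stage 1 [37T→85T]: ω = 3297.0000×37/85 = 1435.1647 rpm, dir flips to −; running = −1435.1647
Stage 2 [21T→21T]: ω = 1435.1647×21/21 = 1435.1647 rpm, dir flips to +; running = +1435.1647
Stage 3 [62T→53T]: ω = 1435.1647×62/53 = 1678.8719 rpm, dir flips to −; running = −1678.8719
Stage 4 [56T→15T]: ω = 1678.8719×56/15 = 6267.7885 rpm, dir flips to +; running = +6267.7885
Stage 5 [20T→76T]: ω = 6267.7885×20/76 = 1649.4180 rpm, dir flips to −; running = −1649.4180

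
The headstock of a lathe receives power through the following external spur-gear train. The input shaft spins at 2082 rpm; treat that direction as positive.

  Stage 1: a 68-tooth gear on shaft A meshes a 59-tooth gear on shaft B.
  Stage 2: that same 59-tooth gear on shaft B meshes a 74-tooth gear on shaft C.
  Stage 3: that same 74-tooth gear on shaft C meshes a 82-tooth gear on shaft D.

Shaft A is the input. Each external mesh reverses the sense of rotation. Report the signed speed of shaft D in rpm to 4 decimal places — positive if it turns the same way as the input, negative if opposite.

Stage 1 [68T→59T]: ω = 2082.0000×68/59 = 2399.5932 rpm, dir flips to −; running = −2399.5932
Stage 2 [59T→74T]: ω = 2399.5932×59/74 = 1913.1892 rpm, dir flips to +; running = +1913.1892
Stage 3 [74T→82T]: ω = 1913.1892×74/82 = 1726.5366 rpm, dir flips to −; running = −1726.5366

-1726.5366 rpm (opposite to input, |ω| = 1726.5366 rpm)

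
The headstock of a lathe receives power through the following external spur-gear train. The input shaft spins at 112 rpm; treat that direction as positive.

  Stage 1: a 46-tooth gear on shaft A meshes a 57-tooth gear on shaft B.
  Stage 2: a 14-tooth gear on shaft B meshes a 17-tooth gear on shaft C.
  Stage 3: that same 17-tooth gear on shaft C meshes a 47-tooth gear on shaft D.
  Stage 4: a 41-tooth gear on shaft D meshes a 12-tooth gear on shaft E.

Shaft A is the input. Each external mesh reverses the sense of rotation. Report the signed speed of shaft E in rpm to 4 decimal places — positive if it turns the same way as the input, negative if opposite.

Stage 1 [46T→57T]: ω = 112.0000×46/57 = 90.3860 rpm, dir flips to −; running = −90.3860
Stage 2 [14T→17T]: ω = 90.3860×14/17 = 74.4355 rpm, dir flips to +; running = +74.4355
Stage 3 [17T→47T]: ω = 74.4355×17/47 = 26.9235 rpm, dir flips to −; running = −26.9235
Stage 4 [41T→12T]: ω = 26.9235×41/12 = 91.9886 rpm, dir flips to +; running = +91.9886

+91.9886 rpm (same as input, |ω| = 91.9886 rpm)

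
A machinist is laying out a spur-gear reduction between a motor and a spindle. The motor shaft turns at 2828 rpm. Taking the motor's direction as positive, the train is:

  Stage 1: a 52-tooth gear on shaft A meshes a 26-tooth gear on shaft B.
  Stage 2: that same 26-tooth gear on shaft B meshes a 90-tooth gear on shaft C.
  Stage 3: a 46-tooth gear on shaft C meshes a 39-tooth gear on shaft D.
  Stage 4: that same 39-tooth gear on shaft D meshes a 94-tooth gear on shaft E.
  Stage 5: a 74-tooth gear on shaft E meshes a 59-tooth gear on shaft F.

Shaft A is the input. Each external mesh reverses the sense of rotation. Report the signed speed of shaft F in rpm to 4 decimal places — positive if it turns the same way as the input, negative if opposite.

-1002.8822 rpm (opposite to input, |ω| = 1002.8822 rpm)

Stage 1 [52T→26T]: ω = 2828.0000×52/26 = 5656.0000 rpm, dir flips to −; running = −5656.0000
Stage 2 [26T→90T]: ω = 5656.0000×26/90 = 1633.9556 rpm, dir flips to +; running = +1633.9556
Stage 3 [46T→39T]: ω = 1633.9556×46/39 = 1927.2296 rpm, dir flips to −; running = −1927.2296
Stage 4 [39T→94T]: ω = 1927.2296×39/94 = 799.5953 rpm, dir flips to +; running = +799.5953
Stage 5 [74T→59T]: ω = 799.5953×74/59 = 1002.8822 rpm, dir flips to −; running = −1002.8822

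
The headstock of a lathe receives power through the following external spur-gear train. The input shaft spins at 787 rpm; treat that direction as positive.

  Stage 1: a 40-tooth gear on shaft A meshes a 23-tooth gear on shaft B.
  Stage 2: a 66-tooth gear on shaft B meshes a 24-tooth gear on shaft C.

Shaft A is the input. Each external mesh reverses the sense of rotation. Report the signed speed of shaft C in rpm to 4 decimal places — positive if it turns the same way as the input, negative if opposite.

+3763.9130 rpm (same as input, |ω| = 3763.9130 rpm)

Stage 1 [40T→23T]: ω = 787.0000×40/23 = 1368.6957 rpm, dir flips to −; running = −1368.6957
Stage 2 [66T→24T]: ω = 1368.6957×66/24 = 3763.9130 rpm, dir flips to +; running = +3763.9130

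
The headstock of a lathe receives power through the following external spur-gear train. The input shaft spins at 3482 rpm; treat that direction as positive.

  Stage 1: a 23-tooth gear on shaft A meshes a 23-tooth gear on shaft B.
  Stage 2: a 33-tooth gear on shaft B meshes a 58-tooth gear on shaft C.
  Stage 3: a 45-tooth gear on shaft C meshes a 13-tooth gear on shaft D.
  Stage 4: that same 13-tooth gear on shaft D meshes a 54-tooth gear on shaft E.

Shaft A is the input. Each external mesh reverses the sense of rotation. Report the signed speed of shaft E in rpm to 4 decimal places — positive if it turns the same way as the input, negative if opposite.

Stage 1 [23T→23T]: ω = 3482.0000×23/23 = 3482.0000 rpm, dir flips to −; running = −3482.0000
Stage 2 [33T→58T]: ω = 3482.0000×33/58 = 1981.1379 rpm, dir flips to +; running = +1981.1379
Stage 3 [45T→13T]: ω = 1981.1379×45/13 = 6857.7851 rpm, dir flips to −; running = −6857.7851
Stage 4 [13T→54T]: ω = 6857.7851×13/54 = 1650.9483 rpm, dir flips to +; running = +1650.9483

+1650.9483 rpm (same as input, |ω| = 1650.9483 rpm)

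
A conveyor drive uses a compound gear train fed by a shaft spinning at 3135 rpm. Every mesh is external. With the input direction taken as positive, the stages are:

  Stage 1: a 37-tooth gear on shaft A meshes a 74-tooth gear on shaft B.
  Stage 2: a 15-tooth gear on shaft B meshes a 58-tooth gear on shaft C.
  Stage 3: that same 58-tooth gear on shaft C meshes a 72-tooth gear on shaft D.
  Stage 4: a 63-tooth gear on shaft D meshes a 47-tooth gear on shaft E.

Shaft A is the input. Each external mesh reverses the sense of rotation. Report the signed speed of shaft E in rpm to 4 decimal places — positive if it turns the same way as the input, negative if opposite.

Stage 1 [37T→74T]: ω = 3135.0000×37/74 = 1567.5000 rpm, dir flips to −; running = −1567.5000
Stage 2 [15T→58T]: ω = 1567.5000×15/58 = 405.3879 rpm, dir flips to +; running = +405.3879
Stage 3 [58T→72T]: ω = 405.3879×58/72 = 326.5625 rpm, dir flips to −; running = −326.5625
Stage 4 [63T→47T]: ω = 326.5625×63/47 = 437.7327 rpm, dir flips to +; running = +437.7327

+437.7327 rpm (same as input, |ω| = 437.7327 rpm)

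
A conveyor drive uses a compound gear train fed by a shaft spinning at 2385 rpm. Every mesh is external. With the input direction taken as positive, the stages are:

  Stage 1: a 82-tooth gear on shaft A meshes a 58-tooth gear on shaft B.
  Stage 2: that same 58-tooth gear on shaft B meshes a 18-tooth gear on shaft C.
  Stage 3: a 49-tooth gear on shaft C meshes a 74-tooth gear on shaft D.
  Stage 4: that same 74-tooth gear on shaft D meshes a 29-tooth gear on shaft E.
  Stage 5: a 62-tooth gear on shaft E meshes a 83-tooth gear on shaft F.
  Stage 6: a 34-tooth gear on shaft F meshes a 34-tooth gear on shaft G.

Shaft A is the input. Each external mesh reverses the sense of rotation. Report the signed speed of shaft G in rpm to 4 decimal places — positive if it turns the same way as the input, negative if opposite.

Stage 1 [82T→58T]: ω = 2385.0000×82/58 = 3371.8966 rpm, dir flips to −; running = −3371.8966
Stage 2 [58T→18T]: ω = 3371.8966×58/18 = 10865.0000 rpm, dir flips to +; running = +10865.0000
Stage 3 [49T→74T]: ω = 10865.0000×49/74 = 7194.3919 rpm, dir flips to −; running = −7194.3919
Stage 4 [74T→29T]: ω = 7194.3919×74/29 = 18358.1034 rpm, dir flips to +; running = +18358.1034
Stage 5 [62T→83T]: ω = 18358.1034×62/83 = 13713.2821 rpm, dir flips to −; running = −13713.2821
Stage 6 [34T→34T]: ω = 13713.2821×34/34 = 13713.2821 rpm, dir flips to +; running = +13713.2821

+13713.2821 rpm (same as input, |ω| = 13713.2821 rpm)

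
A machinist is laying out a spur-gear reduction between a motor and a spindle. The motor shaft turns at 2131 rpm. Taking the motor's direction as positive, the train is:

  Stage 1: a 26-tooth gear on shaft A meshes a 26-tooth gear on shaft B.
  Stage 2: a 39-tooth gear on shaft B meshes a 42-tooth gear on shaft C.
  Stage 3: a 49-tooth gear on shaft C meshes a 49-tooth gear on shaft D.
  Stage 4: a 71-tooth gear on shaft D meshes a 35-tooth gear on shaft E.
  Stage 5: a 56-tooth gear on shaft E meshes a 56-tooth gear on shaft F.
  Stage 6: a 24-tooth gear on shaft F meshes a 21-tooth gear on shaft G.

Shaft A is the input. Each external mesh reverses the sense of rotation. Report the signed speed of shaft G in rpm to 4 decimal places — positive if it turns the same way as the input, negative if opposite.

+4587.5522 rpm (same as input, |ω| = 4587.5522 rpm)

Stage 1 [26T→26T]: ω = 2131.0000×26/26 = 2131.0000 rpm, dir flips to −; running = −2131.0000
Stage 2 [39T→42T]: ω = 2131.0000×39/42 = 1978.7857 rpm, dir flips to +; running = +1978.7857
Stage 3 [49T→49T]: ω = 1978.7857×49/49 = 1978.7857 rpm, dir flips to −; running = −1978.7857
Stage 4 [71T→35T]: ω = 1978.7857×71/35 = 4014.1082 rpm, dir flips to +; running = +4014.1082
Stage 5 [56T→56T]: ω = 4014.1082×56/56 = 4014.1082 rpm, dir flips to −; running = −4014.1082
Stage 6 [24T→21T]: ω = 4014.1082×24/21 = 4587.5522 rpm, dir flips to +; running = +4587.5522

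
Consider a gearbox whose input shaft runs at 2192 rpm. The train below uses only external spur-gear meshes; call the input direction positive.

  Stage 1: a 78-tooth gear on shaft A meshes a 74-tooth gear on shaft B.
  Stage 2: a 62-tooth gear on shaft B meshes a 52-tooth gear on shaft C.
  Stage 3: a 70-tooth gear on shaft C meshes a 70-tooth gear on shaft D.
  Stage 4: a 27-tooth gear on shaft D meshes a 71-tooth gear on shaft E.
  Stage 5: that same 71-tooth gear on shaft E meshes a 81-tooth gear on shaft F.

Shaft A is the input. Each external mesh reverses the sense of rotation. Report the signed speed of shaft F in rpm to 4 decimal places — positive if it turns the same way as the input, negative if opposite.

-918.2703 rpm (opposite to input, |ω| = 918.2703 rpm)

Stage 1 [78T→74T]: ω = 2192.0000×78/74 = 2310.4865 rpm, dir flips to −; running = −2310.4865
Stage 2 [62T→52T]: ω = 2310.4865×62/52 = 2754.8108 rpm, dir flips to +; running = +2754.8108
Stage 3 [70T→70T]: ω = 2754.8108×70/70 = 2754.8108 rpm, dir flips to −; running = −2754.8108
Stage 4 [27T→71T]: ω = 2754.8108×27/71 = 1047.6041 rpm, dir flips to +; running = +1047.6041
Stage 5 [71T→81T]: ω = 1047.6041×71/81 = 918.2703 rpm, dir flips to −; running = −918.2703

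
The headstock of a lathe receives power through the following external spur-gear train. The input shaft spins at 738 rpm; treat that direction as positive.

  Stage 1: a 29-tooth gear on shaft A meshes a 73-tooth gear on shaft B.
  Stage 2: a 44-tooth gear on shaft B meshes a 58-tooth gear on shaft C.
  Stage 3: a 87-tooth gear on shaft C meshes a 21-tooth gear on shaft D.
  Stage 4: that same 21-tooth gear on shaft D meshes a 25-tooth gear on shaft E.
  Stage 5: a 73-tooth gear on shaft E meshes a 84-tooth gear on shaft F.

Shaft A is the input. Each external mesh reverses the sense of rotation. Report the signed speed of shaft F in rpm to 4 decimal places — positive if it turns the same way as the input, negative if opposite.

-672.6343 rpm (opposite to input, |ω| = 672.6343 rpm)

Stage 1 [29T→73T]: ω = 738.0000×29/73 = 293.1781 rpm, dir flips to −; running = −293.1781
Stage 2 [44T→58T]: ω = 293.1781×44/58 = 222.4110 rpm, dir flips to +; running = +222.4110
Stage 3 [87T→21T]: ω = 222.4110×87/21 = 921.4168 rpm, dir flips to −; running = −921.4168
Stage 4 [21T→25T]: ω = 921.4168×21/25 = 773.9901 rpm, dir flips to +; running = +773.9901
Stage 5 [73T→84T]: ω = 773.9901×73/84 = 672.6343 rpm, dir flips to −; running = −672.6343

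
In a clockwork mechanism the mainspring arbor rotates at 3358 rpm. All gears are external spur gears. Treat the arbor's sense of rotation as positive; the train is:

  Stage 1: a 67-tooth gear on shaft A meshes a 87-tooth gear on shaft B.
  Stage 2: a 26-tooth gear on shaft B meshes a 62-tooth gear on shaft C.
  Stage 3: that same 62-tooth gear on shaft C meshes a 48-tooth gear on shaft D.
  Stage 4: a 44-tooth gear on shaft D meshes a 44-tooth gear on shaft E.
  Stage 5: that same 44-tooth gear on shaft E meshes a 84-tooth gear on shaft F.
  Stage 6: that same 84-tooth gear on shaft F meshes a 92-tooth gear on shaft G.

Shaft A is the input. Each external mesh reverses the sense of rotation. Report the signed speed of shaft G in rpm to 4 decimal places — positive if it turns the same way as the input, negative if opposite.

Stage 1 [67T→87T]: ω = 3358.0000×67/87 = 2586.0460 rpm, dir flips to −; running = −2586.0460
Stage 2 [26T→62T]: ω = 2586.0460×26/62 = 1084.4709 rpm, dir flips to +; running = +1084.4709
Stage 3 [62T→48T]: ω = 1084.4709×62/48 = 1400.7749 rpm, dir flips to −; running = −1400.7749
Stage 4 [44T→44T]: ω = 1400.7749×44/44 = 1400.7749 rpm, dir flips to +; running = +1400.7749
Stage 5 [44T→84T]: ω = 1400.7749×44/84 = 733.7392 rpm, dir flips to −; running = −733.7392
Stage 6 [84T→92T]: ω = 733.7392×84/92 = 669.9358 rpm, dir flips to +; running = +669.9358

+669.9358 rpm (same as input, |ω| = 669.9358 rpm)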